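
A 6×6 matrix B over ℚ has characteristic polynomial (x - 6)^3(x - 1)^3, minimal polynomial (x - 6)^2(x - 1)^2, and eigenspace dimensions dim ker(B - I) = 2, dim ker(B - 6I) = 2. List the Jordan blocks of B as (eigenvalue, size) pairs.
Jordan blocks: (1, 2), (1, 1), (6, 2), (6, 1)

λ = 1: algebraic multiplicity 3 (exponent in χ_B), largest block size 2 (exponent in m_B), 2 blocks (geometric multiplicity). These force block sizes [2, 1].
λ = 6: algebraic multiplicity 3 (exponent in χ_B), largest block size 2 (exponent in m_B), 2 blocks (geometric multiplicity). These force block sizes [2, 1].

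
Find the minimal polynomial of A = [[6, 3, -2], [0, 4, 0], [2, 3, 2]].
The characteristic polynomial factors as (x - 4)^3. The minimal polynomial is ∏(x - λ)^{k_λ} where k_λ is the size of the largest Jordan block at λ.

For λ = 4: rank(A - 4I) = 1, and the largest Jordan block has size 2 (the smallest k with rank((A - 4I)^k) = rank((A - 4I)^(k+1))).

So m_A(x) = (x - 4)^2.

m_A(x) = (x - 4)^2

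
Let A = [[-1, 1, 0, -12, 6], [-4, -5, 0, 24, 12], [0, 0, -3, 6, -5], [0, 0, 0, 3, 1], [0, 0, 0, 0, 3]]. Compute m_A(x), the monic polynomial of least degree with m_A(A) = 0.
m_A(x) = (x - 3)^2(x + 3)^2

The characteristic polynomial factors as (x - 3)^2(x + 3)^3. The minimal polynomial is ∏(x - λ)^{k_λ} where k_λ is the size of the largest Jordan block at λ.

For λ = -3: rank(A + 3I) = 3, and the largest Jordan block has size 2 (the smallest k with rank((A + 3I)^k) = rank((A + 3I)^(k+1))).
For λ = 3: rank(A - 3I) = 4, and the largest Jordan block has size 2 (the smallest k with rank((A - 3I)^k) = rank((A - 3I)^(k+1))).

So m_A(x) = (x - 3)^2(x + 3)^2.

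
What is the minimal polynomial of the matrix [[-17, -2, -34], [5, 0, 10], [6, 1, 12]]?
The characteristic polynomial factors as x^2(x + 5). The minimal polynomial is ∏(x - λ)^{k_λ} where k_λ is the size of the largest Jordan block at λ.

For λ = -5: rank(A + 5I) = 2, and the largest Jordan block has size 1 (the smallest k with rank((A + 5I)^k) = rank((A + 5I)^(k+1))).
For λ = 0: rank(A) = 2, and the largest Jordan block has size 2 (the smallest k with rank(A^k) = rank(A^(k+1))).

So m_A(x) = x^2(x + 5).

m_A(x) = x^2(x + 5)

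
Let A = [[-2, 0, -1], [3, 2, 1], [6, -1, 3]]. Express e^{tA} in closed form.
e^{tA} = [[(3*t^2 - 6*t + 2)*e^{t}/2, t^2*e^{t}/2, t*(t - 2)*e^{t}/2], [3*t*e^{t}, (t + 1)*e^{t}, t*e^{t}], [3*t*(4 - 3*t)*e^{t}/2, t*(-3*t - 2)*e^{t}/2, (-3*t^2 + 4*t + 2)*e^{t}/2]]

A has Jordan form J = [[1, 1, 0], [0, 1, 1], [0, 0, 1]] with A = PJP^{-1}, so e^{tA} = P e^{tJ} P^{-1}.

For a Jordan block J_k(λ), e^{tJ_k(λ)} = e^{λt} · (I + tN + t^2 N^2/2! + ... + t^{k-1} N^{k-1}/(k-1)!) where N is the nilpotent superdiagonal part.

Assembling the blocks and conjugating back gives the entries of e^{tA} as shown above.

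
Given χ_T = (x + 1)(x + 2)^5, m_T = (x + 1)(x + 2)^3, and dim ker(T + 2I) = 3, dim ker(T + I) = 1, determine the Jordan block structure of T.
λ = -2: algebraic multiplicity 5 (exponent in χ_T), largest block size 3 (exponent in m_T), 3 blocks (geometric multiplicity). These force block sizes [3, 1, 1].
λ = -1: algebraic multiplicity 1 (exponent in χ_T), largest block size 1 (exponent in m_T), 1 block (geometric multiplicity). This forces block sizes [1].

Jordan blocks: (-2, 3), (-2, 1), (-2, 1), (-1, 1)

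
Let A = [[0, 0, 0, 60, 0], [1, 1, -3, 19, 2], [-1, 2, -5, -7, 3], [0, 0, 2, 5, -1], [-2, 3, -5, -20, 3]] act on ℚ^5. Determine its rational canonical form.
R = [[0, 0, 0, 0, 60], [1, 0, 0, 0, 8], [0, 1, 0, 0, -9], [0, 0, 1, 0, 13], [0, 0, 0, 1, 4]]

The invariant factors of A (the non-unit diagonal entries of the Smith normal form of xI - A over ℚ[x]) are (x - 6)(x + 2)(x^3 - x + 5), each dividing the next. The characteristic polynomial is their product, (x - 6)(x + 2)(x^3 - x + 5).

The rational canonical form is the block-diagonal matrix of companion matrices C(f_i):
R = [[0, 0, 0, 0, 60], [1, 0, 0, 0, 8], [0, 1, 0, 0, -9], [0, 0, 1, 0, 13], [0, 0, 0, 1, 4]].

Note the characteristic polynomial does not split into linear factors over ℚ, so A has no Jordan form over ℚ; the rational canonical form exists over any field.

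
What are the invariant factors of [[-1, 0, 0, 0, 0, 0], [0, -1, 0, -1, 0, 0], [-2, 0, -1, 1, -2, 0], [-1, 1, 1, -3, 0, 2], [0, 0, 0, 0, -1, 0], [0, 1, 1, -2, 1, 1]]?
x + 1, (x + 1)^2, (x + 1)^3

The Jordan structure of A has elementary divisors (x + 1)^3, (x + 1)^2, (x + 1). Arranging the block sizes at each eigenvalue in decreasing order and taking row products gives the invariant factors.

Invariant factors (smallest first, each dividing the next): x + 1, (x + 1)^2, (x + 1)^3.

Check: the last factor (x + 1)^3 is the minimal polynomial, and the product (x + 1)^6 is the characteristic polynomial.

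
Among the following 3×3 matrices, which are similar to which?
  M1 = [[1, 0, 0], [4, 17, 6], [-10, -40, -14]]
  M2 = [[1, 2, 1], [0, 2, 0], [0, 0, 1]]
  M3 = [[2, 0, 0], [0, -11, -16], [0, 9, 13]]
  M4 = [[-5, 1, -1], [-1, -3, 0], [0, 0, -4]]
3 classes: {M1}, {M2, M3}, {M4}

Characteristic polynomials: χ_{M1} = (x - 2)(x - 1)^2, χ_{M2} = (x - 2)(x - 1)^2, χ_{M3} = (x - 2)(x - 1)^2, χ_{M4} = (x + 4)^3.

{M1}: invariant factors x - 1, (x - 2)(x - 1).

{M2, M3}: invariant factors (x - 2)(x - 1)^2.

{M4}: invariant factors (x + 4)^3.

Matrices are similar if and only if their invariant-factor lists agree; the partition into similarity classes is {M1}, {M2, M3}, {M4}.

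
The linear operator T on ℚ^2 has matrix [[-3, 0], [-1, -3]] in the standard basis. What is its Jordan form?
J = [[-3, 1], [0, -3]]

The characteristic polynomial is det(xI - A) = (x + 3)^2, so the eigenvalues are -3 (algebraic multiplicity 2).

For λ = -3: rank(A + 3I) = 1, rank((A + 3I)^2) = 0. The eigenspace has dimension 2 - 1 = 1, so there is 1 Jordan block; the rank sequence gives block sizes [2].

Assembling the blocks gives the Jordan form J above.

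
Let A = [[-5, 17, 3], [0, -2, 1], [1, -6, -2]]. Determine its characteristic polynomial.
xI - A = [[x + 5, -17, -3], [0, x + 2, -1], [-1, 6, x + 2]].

Expanding det(xI - A) along the first row:
det(xI - A) = + (x + 5)·det([[x + 2, -1], [6, x + 2]]) - (-17)·det([[0, -1], [-1, x + 2]]) + (-3)·det([[0, x + 2], [-1, 6]]).

Evaluating gives χ_A(x) = x^3 + 9x^2 + 27x + 27 = (x + 3)^3.

χ_A(x) = (x + 3)^3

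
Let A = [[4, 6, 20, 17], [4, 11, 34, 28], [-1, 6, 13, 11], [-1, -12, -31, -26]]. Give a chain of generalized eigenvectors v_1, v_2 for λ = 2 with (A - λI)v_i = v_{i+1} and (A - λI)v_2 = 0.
We seek v_1 ∈ ker((A - 2I)^2) \ ker(A - 2I), then set v_{i+1} = (A - 2I) v_i.

One such chain is v_1 = [[-2, -2, 0, 1]]^T, v_2 = [[1, 2, 1, -2]]^T. Check: (A - 2I) v_2 = [[0, 0, 0, 0]]^T = 0.

v_1 = [[-2, -2, 0, 1]]^T, v_2 = [[1, 2, 1, -2]]^T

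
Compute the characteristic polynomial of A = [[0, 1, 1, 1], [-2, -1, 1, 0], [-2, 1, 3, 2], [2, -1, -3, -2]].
χ_A(x) = x^4

xI - A = [[x, -1, -1, -1], [2, x + 1, -1, 0], [2, -1, x - 3, -2], [-2, 1, 3, x + 2]].

Expanding det(xI - A) along the first row:
det(xI - A) = + (x)·det([[x + 1, -1, 0], [-1, x - 3, -2], [1, 3, x + 2]]) - (-1)·det([[2, -1, 0], [2, x - 3, -2], [-2, 3, x + 2]]) + (-1)·det([[2, x + 1, 0], [2, -1, -2], [-2, 1, x + 2]]) - (-1)·det([[2, x + 1, -1], [2, -1, x - 3], [-2, 1, 3]]).

Evaluating gives χ_A(x) = x^4.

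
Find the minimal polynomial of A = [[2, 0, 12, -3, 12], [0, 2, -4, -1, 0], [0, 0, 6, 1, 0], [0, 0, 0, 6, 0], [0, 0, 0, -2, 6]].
m_A(x) = (x - 6)^2(x - 2)

The characteristic polynomial factors as (x - 6)^3(x - 2)^2. The minimal polynomial is ∏(x - λ)^{k_λ} where k_λ is the size of the largest Jordan block at λ.

For λ = 2: rank(A - 2I) = 3, and the largest Jordan block has size 1 (the smallest k with rank((A - 2I)^k) = rank((A - 2I)^(k+1))).
For λ = 6: rank(A - 6I) = 3, and the largest Jordan block has size 2 (the smallest k with rank((A - 6I)^k) = rank((A - 6I)^(k+1))).

So m_A(x) = (x - 6)^2(x - 2).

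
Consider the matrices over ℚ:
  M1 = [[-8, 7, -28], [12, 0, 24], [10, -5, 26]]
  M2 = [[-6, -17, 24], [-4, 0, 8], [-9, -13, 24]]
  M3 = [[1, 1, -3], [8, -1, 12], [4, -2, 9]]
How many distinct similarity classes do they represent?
Characteristic polynomials: χ_{M1} = (x - 6)^3, χ_{M2} = (x - 6)^3, χ_{M3} = (x - 3)^3.

{M1}: invariant factors x - 6, (x - 6)^2.

{M2}: invariant factors (x - 6)^3.

{M3}: invariant factors x - 3, (x - 3)^2.

Matrices are similar if and only if their invariant-factor lists agree; the partition into similarity classes is {M1}, {M2}, {M3}.

3 classes: {M1}, {M2}, {M3}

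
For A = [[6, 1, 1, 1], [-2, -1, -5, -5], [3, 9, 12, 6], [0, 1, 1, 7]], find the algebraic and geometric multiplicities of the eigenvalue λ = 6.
The characteristic polynomial is (x - 6)^4, so the factor x - 6 appears with exponent 4: the algebraic multiplicity is 4.

rank(A - 6I) = 2, so the eigenspace has dimension 4 - 2 = 2: the geometric multiplicity is 2.

Since 2 < 4, A is not diagonalizable.

algebraic multiplicity 4, geometric multiplicity 2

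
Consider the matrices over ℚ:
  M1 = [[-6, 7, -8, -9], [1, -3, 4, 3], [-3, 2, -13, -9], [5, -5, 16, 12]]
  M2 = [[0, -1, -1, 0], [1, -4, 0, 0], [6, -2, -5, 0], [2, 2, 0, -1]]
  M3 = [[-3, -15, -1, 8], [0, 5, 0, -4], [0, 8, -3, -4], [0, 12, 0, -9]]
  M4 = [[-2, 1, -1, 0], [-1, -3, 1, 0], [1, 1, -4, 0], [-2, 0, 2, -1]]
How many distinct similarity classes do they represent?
2 classes: {M1, M2, M4}, {M3}

Characteristic polynomials: χ_{M1} = (x + 1)(x + 3)^3, χ_{M2} = (x + 1)(x + 3)^3, χ_{M3} = (x + 1)(x + 3)^3, χ_{M4} = (x + 1)(x + 3)^3.

{M1, M2, M4}: invariant factors (x + 1)(x + 3)^3.

{M3}: invariant factors x + 3, (x + 1)(x + 3)^2.

Matrices are similar if and only if their invariant-factor lists agree; the partition into similarity classes is {M1, M2, M4}, {M3}.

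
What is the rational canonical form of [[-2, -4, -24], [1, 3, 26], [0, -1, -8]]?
R = [[0, 0, -12], [1, 0, -16], [0, 1, -7]]

The invariant factors of A (the non-unit diagonal entries of the Smith normal form of xI - A over ℚ[x]) are (x + 2)^2(x + 3), each dividing the next. The characteristic polynomial is their product, (x + 2)^2(x + 3).

The rational canonical form is the block-diagonal matrix of companion matrices C(f_i):
R = [[0, 0, -12], [1, 0, -16], [0, 1, -7]].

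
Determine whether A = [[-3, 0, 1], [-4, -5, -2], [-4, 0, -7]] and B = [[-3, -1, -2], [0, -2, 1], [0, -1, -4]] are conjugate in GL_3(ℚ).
No.

trace(A) = -15 but trace(B) = -9. The trace is a similarity invariant, so A and B are not similar.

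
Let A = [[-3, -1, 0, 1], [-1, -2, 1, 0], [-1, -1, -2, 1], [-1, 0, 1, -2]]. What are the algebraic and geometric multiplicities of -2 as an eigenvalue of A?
The characteristic polynomial is (x + 2)^3(x + 3), so the factor x + 2 appears with exponent 3: the algebraic multiplicity is 3.

rank(A + 2I) = 2, so the eigenspace has dimension 4 - 2 = 2: the geometric multiplicity is 2.

Since 2 < 3, A is not diagonalizable.

algebraic multiplicity 3, geometric multiplicity 2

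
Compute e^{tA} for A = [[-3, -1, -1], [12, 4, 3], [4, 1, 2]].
A has Jordan form J = [[1, 1, 0], [0, 1, 0], [0, 0, 1]] with A = PJP^{-1}, so e^{tA} = P e^{tJ} P^{-1}.

For a Jordan block J_k(λ), e^{tJ_k(λ)} = e^{λt} · (I + tN + t^2 N^2/2! + ... + t^{k-1} N^{k-1}/(k-1)!) where N is the nilpotent superdiagonal part.

Assembling the blocks and conjugating back gives the entries of e^{tA} as shown above.

e^{tA} = [[(1 - 4*t)*e^{t}, -t*e^{t}, -t*e^{t}], [12*t*e^{t}, (3*t + 1)*e^{t}, 3*t*e^{t}], [4*t*e^{t}, t*e^{t}, (t + 1)*e^{t}]]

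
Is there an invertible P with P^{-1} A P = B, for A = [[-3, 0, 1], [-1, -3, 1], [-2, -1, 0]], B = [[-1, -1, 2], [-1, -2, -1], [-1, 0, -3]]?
Two matrices over a field are similar if and only if they have the same invariant factors.

Both A and B have characteristic polynomial (x + 2)^3 and minimal polynomial (x + 2)^3. Computing further, both have invariant factors (x + 2)^3. Hence A and B are similar.

Yes.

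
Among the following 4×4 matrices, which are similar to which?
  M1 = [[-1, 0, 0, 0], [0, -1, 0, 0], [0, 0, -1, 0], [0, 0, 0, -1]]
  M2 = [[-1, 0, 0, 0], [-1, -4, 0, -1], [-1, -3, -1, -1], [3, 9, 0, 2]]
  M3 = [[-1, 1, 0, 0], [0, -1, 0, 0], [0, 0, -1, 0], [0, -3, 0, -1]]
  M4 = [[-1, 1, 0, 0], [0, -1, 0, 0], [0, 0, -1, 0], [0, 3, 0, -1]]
Characteristic polynomials: χ_{M1} = (x + 1)^4, χ_{M2} = (x + 1)^4, χ_{M3} = (x + 1)^4, χ_{M4} = (x + 1)^4.

{M1}: invariant factors x + 1, x + 1, x + 1, x + 1.

{M2, M3, M4}: invariant factors x + 1, x + 1, (x + 1)^2.

Matrices are similar if and only if their invariant-factor lists agree; the partition into similarity classes is {M1}, {M2, M3, M4}.

2 classes: {M1}, {M2, M3, M4}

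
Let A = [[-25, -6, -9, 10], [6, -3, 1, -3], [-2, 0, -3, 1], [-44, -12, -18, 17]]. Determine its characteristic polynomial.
xI - A = [[x + 25, 6, 9, -10], [-6, x + 3, -1, 3], [2, 0, x + 3, -1], [44, 12, 18, x - 17]].

Expanding det(xI - A) along the first row:
det(xI - A) = + (x + 25)·det([[x + 3, -1, 3], [0, x + 3, -1], [12, 18, x - 17]]) - (6)·det([[-6, -1, 3], [2, x + 3, -1], [44, 18, x - 17]]) + (9)·det([[-6, x + 3, 3], [2, 0, -1], [44, 12, x - 17]]) - (-10)·det([[-6, x + 3, -1], [2, 0, x + 3], [44, 12, 18]]).

Evaluating gives χ_A(x) = x^4 + 14x^3 + 72x^2 + 162x + 135 = (x + 3)^3(x + 5).

χ_A(x) = (x + 3)^3(x + 5)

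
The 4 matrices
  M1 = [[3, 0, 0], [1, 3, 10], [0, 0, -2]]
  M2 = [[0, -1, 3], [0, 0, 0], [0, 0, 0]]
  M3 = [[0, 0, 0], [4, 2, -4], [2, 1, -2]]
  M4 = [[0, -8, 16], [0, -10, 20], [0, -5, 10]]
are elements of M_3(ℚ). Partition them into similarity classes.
Characteristic polynomials: χ_{M1} = (x - 3)^2(x + 2), χ_{M2} = x^3, χ_{M3} = x^3, χ_{M4} = x^3.

{M1}: invariant factors (x - 3)^2(x + 2).

{M2, M3, M4}: invariant factors x, x^2.

Matrices are similar if and only if their invariant-factor lists agree; the partition into similarity classes is {M1}, {M2, M3, M4}.

2 classes: {M1}, {M2, M3, M4}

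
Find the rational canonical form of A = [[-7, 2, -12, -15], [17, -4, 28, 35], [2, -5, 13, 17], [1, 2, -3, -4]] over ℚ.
The invariant factors of A (the non-unit diagonal entries of the Smith normal form of xI - A over ℚ[x]) are (x + 2)(x^3 + 3x - 1), each dividing the next. The characteristic polynomial is their product, (x + 2)(x^3 + 3x - 1).

The rational canonical form is the block-diagonal matrix of companion matrices C(f_i):
R = [[0, 0, 0, 2], [1, 0, 0, -5], [0, 1, 0, -3], [0, 0, 1, -2]].

Note the characteristic polynomial does not split into linear factors over ℚ, so A has no Jordan form over ℚ; the rational canonical form exists over any field.

R = [[0, 0, 0, 2], [1, 0, 0, -5], [0, 1, 0, -3], [0, 0, 1, -2]]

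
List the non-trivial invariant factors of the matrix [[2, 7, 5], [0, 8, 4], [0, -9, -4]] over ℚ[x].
(x - 2)^3

The Jordan structure of A has elementary divisors (x - 2)^3. Arranging the block sizes at each eigenvalue in decreasing order and taking row products gives the invariant factors.

Invariant factors (smallest first, each dividing the next): (x - 2)^3.

Check: the last factor (x - 2)^3 is the minimal polynomial, and the product (x - 2)^3 is the characteristic polynomial.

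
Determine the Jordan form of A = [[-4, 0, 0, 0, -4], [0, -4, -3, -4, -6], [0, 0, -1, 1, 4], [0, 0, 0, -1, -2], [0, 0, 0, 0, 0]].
J = [[-4, 0, 0, 0, 0], [0, -4, 0, 0, 0], [0, 0, -1, 1, 0], [0, 0, 0, -1, 0], [0, 0, 0, 0, 0]]

The characteristic polynomial is det(xI - A) = x(x + 1)^2(x + 4)^2, so the eigenvalues are -4 (algebraic multiplicity 2), -1 (algebraic multiplicity 2), 0 (algebraic multiplicity 1).

For λ = -4: rank(A + 4I) = 3. The eigenspace has dimension 5 - 3 = 2, so there are 2 Jordan blocks; the rank sequence gives block sizes [1, 1].

For λ = -1: rank(A + I) = 4, rank((A + I)^2) = 3. The eigenspace has dimension 5 - 4 = 1, so there is 1 Jordan block; the rank sequence gives block sizes [2].

For λ = 0: algebraic multiplicity 1 gives one 1×1 block.

Assembling the blocks gives the Jordan form J above.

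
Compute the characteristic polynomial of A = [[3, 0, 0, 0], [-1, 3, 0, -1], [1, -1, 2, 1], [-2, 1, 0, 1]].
χ_A(x) = (x - 3)(x - 2)^3

xI - A = [[x - 3, 0, 0, 0], [1, x - 3, 0, 1], [-1, 1, x - 2, -1], [2, -1, 0, x - 1]].

Expanding det(xI - A) along the first row:
det(xI - A) = + (x - 3)·det([[x - 3, 0, 1], [1, x - 2, -1], [-1, 0, x - 1]]) - (0)·det([[1, 0, 1], [-1, x - 2, -1], [2, 0, x - 1]]) + (0)·det([[1, x - 3, 1], [-1, 1, -1], [2, -1, x - 1]]) - (0)·det([[1, x - 3, 0], [-1, 1, x - 2], [2, -1, 0]]).

Evaluating gives χ_A(x) = x^4 - 9x^3 + 30x^2 - 44x + 24 = (x - 3)(x - 2)^3.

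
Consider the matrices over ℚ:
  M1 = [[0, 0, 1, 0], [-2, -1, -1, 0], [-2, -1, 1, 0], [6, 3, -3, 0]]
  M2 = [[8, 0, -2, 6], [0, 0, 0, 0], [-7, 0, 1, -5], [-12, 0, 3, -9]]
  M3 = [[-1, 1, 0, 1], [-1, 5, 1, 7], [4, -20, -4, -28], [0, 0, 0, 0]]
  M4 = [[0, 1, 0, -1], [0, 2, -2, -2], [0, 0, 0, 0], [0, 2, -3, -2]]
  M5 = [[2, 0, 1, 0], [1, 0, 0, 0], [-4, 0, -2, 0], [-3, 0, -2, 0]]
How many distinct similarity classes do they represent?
1 class: {M1, M2, M3, M4, M5}

Characteristic polynomials: χ_{M1} = x^4, χ_{M2} = x^4, χ_{M3} = x^4, χ_{M4} = x^4, χ_{M5} = x^4.

{M1, M2, M3, M4, M5}: invariant factors x, x^3.

Matrices are similar if and only if their invariant-factor lists agree; the partition into similarity classes is {M1, M2, M3, M4, M5}.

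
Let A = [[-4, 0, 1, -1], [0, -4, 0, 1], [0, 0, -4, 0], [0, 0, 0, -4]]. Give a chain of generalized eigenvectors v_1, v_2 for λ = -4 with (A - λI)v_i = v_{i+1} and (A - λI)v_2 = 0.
We seek v_1 ∈ ker((A + 4I)^2) \ ker(A + 4I), then set v_{i+1} = (A + 4I) v_i.

One such chain is v_1 = [[4, 0, 1, 0]]^T, v_2 = [[1, 0, 0, 0]]^T. Check: (A + 4I) v_2 = [[0, 0, 0, 0]]^T = 0.

v_1 = [[4, 0, 1, 0]]^T, v_2 = [[1, 0, 0, 0]]^T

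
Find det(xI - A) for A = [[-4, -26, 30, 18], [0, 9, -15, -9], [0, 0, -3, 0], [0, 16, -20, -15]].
χ_A(x) = (x + 3)^3(x + 4)

xI - A = [[x + 4, 26, -30, -18], [0, x - 9, 15, 9], [0, 0, x + 3, 0], [0, -16, 20, x + 15]].

Expanding det(xI - A) along the first row:
det(xI - A) = + (x + 4)·det([[x - 9, 15, 9], [0, x + 3, 0], [-16, 20, x + 15]]) - (26)·det([[0, 15, 9], [0, x + 3, 0], [0, 20, x + 15]]) + (-30)·det([[0, x - 9, 9], [0, 0, 0], [0, -16, x + 15]]) - (-18)·det([[0, x - 9, 15], [0, 0, x + 3], [0, -16, 20]]).

Evaluating gives χ_A(x) = x^4 + 13x^3 + 63x^2 + 135x + 108 = (x + 3)^3(x + 4).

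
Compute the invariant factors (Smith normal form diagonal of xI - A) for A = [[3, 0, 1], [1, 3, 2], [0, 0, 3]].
The Jordan structure of A has elementary divisors (x - 3)^3. Arranging the block sizes at each eigenvalue in decreasing order and taking row products gives the invariant factors.

Invariant factors (smallest first, each dividing the next): (x - 3)^3.

Check: the last factor (x - 3)^3 is the minimal polynomial, and the product (x - 3)^3 is the characteristic polynomial.

(x - 3)^3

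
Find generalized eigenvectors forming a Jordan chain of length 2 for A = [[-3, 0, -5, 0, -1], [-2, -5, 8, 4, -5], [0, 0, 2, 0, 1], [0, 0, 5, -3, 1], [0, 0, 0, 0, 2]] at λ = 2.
v_1 = [[0, -1, 0, 0, 1]]^T, v_2 = [[-1, 2, 1, 1, 0]]^T

We seek v_1 ∈ ker((A - 2I)^2) \ ker(A - 2I), then set v_{i+1} = (A - 2I) v_i.

One such chain is v_1 = [[0, -1, 0, 0, 1]]^T, v_2 = [[-1, 2, 1, 1, 0]]^T. Check: (A - 2I) v_2 = [[0, 0, 0, 0, 0]]^T = 0.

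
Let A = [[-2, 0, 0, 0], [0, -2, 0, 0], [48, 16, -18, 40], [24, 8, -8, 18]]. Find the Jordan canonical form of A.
J = [[-2, 0, 0, 0], [0, -2, 0, 0], [0, 0, -2, 0], [0, 0, 0, 2]]

The characteristic polynomial is det(xI - A) = (x - 2)(x + 2)^3, so the eigenvalues are -2 (algebraic multiplicity 3), 2 (algebraic multiplicity 1).

For λ = -2: rank(A + 2I) = 1. The eigenspace has dimension 4 - 1 = 3, so there are 3 Jordan blocks; the rank sequence gives block sizes [1, 1, 1].

For λ = 2: algebraic multiplicity 1 gives one 1×1 block.

Assembling the blocks gives the Jordan form J above.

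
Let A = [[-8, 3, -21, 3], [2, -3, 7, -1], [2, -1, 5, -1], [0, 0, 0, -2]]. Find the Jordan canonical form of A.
J = [[-2, 1, 0, 0], [0, -2, 0, 0], [0, 0, -2, 0], [0, 0, 0, -2]]

The characteristic polynomial is det(xI - A) = (x + 2)^4, so the eigenvalues are -2 (algebraic multiplicity 4).

For λ = -2: rank(A + 2I) = 1, rank((A + 2I)^2) = 0. The eigenspace has dimension 4 - 1 = 3, so there are 3 Jordan blocks; the rank sequence gives block sizes [2, 1, 1].

Assembling the blocks gives the Jordan form J above.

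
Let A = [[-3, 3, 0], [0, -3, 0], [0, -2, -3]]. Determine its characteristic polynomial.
χ_A(x) = (x + 3)^3

xI - A = [[x + 3, -3, 0], [0, x + 3, 0], [0, 2, x + 3]].

Expanding det(xI - A) along the first row:
det(xI - A) = + (x + 3)·det([[x + 3, 0], [2, x + 3]]) - (-3)·det([[0, 0], [0, x + 3]]) + (0)·det([[0, x + 3], [0, 2]]).

Evaluating gives χ_A(x) = x^3 + 9x^2 + 27x + 27 = (x + 3)^3.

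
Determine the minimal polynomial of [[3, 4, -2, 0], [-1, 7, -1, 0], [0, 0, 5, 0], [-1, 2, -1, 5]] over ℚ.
m_A(x) = (x - 5)^2

The characteristic polynomial factors as (x - 5)^4. The minimal polynomial is ∏(x - λ)^{k_λ} where k_λ is the size of the largest Jordan block at λ.

For λ = 5: rank(A - 5I) = 1, and the largest Jordan block has size 2 (the smallest k with rank((A - 5I)^k) = rank((A - 5I)^(k+1))).

So m_A(x) = (x - 5)^2.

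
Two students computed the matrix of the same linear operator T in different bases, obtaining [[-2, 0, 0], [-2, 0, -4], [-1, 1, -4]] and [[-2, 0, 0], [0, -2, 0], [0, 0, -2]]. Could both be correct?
No.

Both have characteristic polynomial (x + 2)^3, but the minimal polynomial of A is (x + 2)^2 while the minimal polynomial of B is x + 2. The minimal polynomial is a similarity invariant, so A and B are not similar.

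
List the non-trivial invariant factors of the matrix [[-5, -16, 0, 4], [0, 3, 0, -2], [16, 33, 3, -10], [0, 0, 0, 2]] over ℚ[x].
The Jordan structure of A has elementary divisors (x + 5), (x - 2), (x - 3)^2. Arranging the block sizes at each eigenvalue in decreasing order and taking row products gives the invariant factors.

Invariant factors (smallest first, each dividing the next): (x - 3)^2(x - 2)(x + 5).

Check: the last factor (x - 3)^2(x - 2)(x + 5) is the minimal polynomial, and the product (x - 3)^2(x - 2)(x + 5) is the characteristic polynomial.

(x - 3)^2(x - 2)(x + 5)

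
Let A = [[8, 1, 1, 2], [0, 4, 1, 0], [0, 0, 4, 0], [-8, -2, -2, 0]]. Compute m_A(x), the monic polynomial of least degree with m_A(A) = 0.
m_A(x) = (x - 4)^3

The characteristic polynomial factors as (x - 4)^4. The minimal polynomial is ∏(x - λ)^{k_λ} where k_λ is the size of the largest Jordan block at λ.

For λ = 4: rank(A - 4I) = 2, and the largest Jordan block has size 3 (the smallest k with rank((A - 4I)^k) = rank((A - 4I)^(k+1))).

So m_A(x) = (x - 4)^3.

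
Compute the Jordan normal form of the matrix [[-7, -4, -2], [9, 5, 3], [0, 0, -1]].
J = [[-1, 1, 0], [0, -1, 0], [0, 0, -1]]

The characteristic polynomial is det(xI - A) = (x + 1)^3, so the eigenvalues are -1 (algebraic multiplicity 3).

For λ = -1: rank(A + I) = 1, rank((A + I)^2) = 0. The eigenspace has dimension 3 - 1 = 2, so there are 2 Jordan blocks; the rank sequence gives block sizes [2, 1].

Assembling the blocks gives the Jordan form J above.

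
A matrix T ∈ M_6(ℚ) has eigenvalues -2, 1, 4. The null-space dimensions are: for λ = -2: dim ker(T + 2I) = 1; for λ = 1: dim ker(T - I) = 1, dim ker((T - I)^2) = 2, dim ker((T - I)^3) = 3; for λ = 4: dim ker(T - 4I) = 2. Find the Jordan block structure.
Jordan blocks: (-2, 1), (1, 3), (4, 1), (4, 1)

λ = -2: successive nullity increments [1] count blocks of size ≥ k; block sizes are [1].
λ = 1: successive nullity increments [1, 1, 1] count blocks of size ≥ k; block sizes are [3].
λ = 4: successive nullity increments [2] count blocks of size ≥ k; block sizes are [1, 1].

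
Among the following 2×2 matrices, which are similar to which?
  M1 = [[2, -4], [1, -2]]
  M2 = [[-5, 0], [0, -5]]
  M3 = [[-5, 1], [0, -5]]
3 classes: {M1}, {M2}, {M3}

Characteristic polynomials: χ_{M1} = x^2, χ_{M2} = (x + 5)^2, χ_{M3} = (x + 5)^2.

{M1}: invariant factors x^2.

{M2}: invariant factors x + 5, x + 5.

{M3}: invariant factors (x + 5)^2.

Matrices are similar if and only if their invariant-factor lists agree; the partition into similarity classes is {M1}, {M2}, {M3}.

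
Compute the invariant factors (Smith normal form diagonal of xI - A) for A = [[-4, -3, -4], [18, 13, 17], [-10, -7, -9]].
The Jordan structure of A has elementary divisors x^3. Arranging the block sizes at each eigenvalue in decreasing order and taking row products gives the invariant factors.

Invariant factors (smallest first, each dividing the next): x^3.

Check: the last factor x^3 is the minimal polynomial, and the product x^3 is the characteristic polynomial.

x^3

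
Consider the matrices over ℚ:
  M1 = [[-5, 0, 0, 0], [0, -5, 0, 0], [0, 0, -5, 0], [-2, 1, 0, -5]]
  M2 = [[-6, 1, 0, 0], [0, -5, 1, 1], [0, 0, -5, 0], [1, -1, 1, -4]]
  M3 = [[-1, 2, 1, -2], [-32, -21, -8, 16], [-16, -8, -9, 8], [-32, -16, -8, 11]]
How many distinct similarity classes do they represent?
2 classes: {M1, M3}, {M2}

Characteristic polynomials: χ_{M1} = (x + 5)^4, χ_{M2} = (x + 5)^4, χ_{M3} = (x + 5)^4.

{M1, M3}: invariant factors x + 5, x + 5, (x + 5)^2.

{M2}: invariant factors x + 5, (x + 5)^3.

Matrices are similar if and only if their invariant-factor lists agree; the partition into similarity classes is {M1, M3}, {M2}.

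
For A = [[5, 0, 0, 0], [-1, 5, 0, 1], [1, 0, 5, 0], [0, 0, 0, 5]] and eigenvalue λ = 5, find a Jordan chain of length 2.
We seek v_1 ∈ ker((A - 5I)^2) \ ker(A - 5I), then set v_{i+1} = (A - 5I) v_i.

One such chain is v_1 = [[-1, 0, 0, 0]]^T, v_2 = [[0, 1, -1, 0]]^T. Check: (A - 5I) v_2 = [[0, 0, 0, 0]]^T = 0.

v_1 = [[-1, 0, 0, 0]]^T, v_2 = [[0, 1, -1, 0]]^T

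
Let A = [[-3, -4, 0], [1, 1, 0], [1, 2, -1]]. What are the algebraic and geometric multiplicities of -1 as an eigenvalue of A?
algebraic multiplicity 3, geometric multiplicity 2

The characteristic polynomial is (x + 1)^3, so the factor x + 1 appears with exponent 3: the algebraic multiplicity is 3.

rank(A + I) = 1, so the eigenspace has dimension 3 - 1 = 2: the geometric multiplicity is 2.

Since 2 < 3, A is not diagonalizable.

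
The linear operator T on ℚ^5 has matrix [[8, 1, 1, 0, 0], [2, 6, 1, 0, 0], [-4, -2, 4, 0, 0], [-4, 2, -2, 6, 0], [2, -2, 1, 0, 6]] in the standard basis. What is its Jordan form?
The characteristic polynomial is det(xI - A) = (x - 6)^5, so the eigenvalues are 6 (algebraic multiplicity 5).

For λ = 6: rank(A - 6I) = 2, rank((A - 6I)^2) = 1, rank((A - 6I)^3) = 0. The eigenspace has dimension 5 - 2 = 3, so there are 3 Jordan blocks; the rank sequence gives block sizes [3, 1, 1].

Assembling the blocks gives the Jordan form J above.

J = [[6, 1, 0, 0, 0], [0, 6, 1, 0, 0], [0, 0, 6, 0, 0], [0, 0, 0, 6, 0], [0, 0, 0, 0, 6]]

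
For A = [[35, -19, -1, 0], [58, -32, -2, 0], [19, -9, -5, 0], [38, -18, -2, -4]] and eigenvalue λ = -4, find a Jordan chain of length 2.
v_1 = [[0, 0, -1, -2]]^T, v_2 = [[1, 2, 1, 2]]^T

We seek v_1 ∈ ker((A + 4I)^2) \ ker(A + 4I), then set v_{i+1} = (A + 4I) v_i.

One such chain is v_1 = [[0, 0, -1, -2]]^T, v_2 = [[1, 2, 1, 2]]^T. Check: (A + 4I) v_2 = [[0, 0, 0, 0]]^T = 0.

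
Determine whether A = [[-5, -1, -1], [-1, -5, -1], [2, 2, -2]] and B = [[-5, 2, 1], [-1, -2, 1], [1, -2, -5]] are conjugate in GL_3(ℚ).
Yes.

Two matrices over a field are similar if and only if they have the same invariant factors.

Both A and B have characteristic polynomial (x + 4)^3 and minimal polynomial (x + 4)^2. Computing further, both have invariant factors x + 4, (x + 4)^2. Hence A and B are similar.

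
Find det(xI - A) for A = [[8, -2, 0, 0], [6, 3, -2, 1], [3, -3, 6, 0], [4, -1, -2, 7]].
xI - A = [[x - 8, 2, 0, 0], [-6, x - 3, 2, -1], [-3, 3, x - 6, 0], [-4, 1, 2, x - 7]].

Expanding det(xI - A) along the first row:
det(xI - A) = + (x - 8)·det([[x - 3, 2, -1], [3, x - 6, 0], [1, 2, x - 7]]) - (2)·det([[-6, 2, -1], [-3, x - 6, 0], [-4, 2, x - 7]]) + (0)·det([[-6, x - 3, -1], [-3, 3, 0], [-4, 1, x - 7]]) - (0)·det([[-6, x - 3, 2], [-3, 3, x - 6], [-4, 1, 2]]).

Evaluating gives χ_A(x) = x^4 - 24x^3 + 216x^2 - 864x + 1296 = (x - 6)^4.

χ_A(x) = (x - 6)^4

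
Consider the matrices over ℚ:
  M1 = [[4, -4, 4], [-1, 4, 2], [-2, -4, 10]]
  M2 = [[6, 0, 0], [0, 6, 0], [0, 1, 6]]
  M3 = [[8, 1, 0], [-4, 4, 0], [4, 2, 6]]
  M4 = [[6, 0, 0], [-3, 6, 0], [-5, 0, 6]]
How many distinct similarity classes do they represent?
Characteristic polynomials: χ_{M1} = (x - 6)^3, χ_{M2} = (x - 6)^3, χ_{M3} = (x - 6)^3, χ_{M4} = (x - 6)^3.

{M1, M2, M3, M4}: invariant factors x - 6, (x - 6)^2.

Matrices are similar if and only if their invariant-factor lists agree; the partition into similarity classes is {M1, M2, M3, M4}.

1 class: {M1, M2, M3, M4}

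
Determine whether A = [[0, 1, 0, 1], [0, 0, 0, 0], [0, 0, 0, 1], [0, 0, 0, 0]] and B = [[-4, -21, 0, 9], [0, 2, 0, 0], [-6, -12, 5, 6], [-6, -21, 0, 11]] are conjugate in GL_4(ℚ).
trace(A) = 0 but trace(B) = 14. The trace is a similarity invariant, so A and B are not similar.

No.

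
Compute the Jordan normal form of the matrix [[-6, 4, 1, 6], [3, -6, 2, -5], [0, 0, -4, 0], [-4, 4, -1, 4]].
The characteristic polynomial is det(xI - A) = (x + 2)^2(x + 4)^2, so the eigenvalues are -4 (algebraic multiplicity 2), -2 (algebraic multiplicity 2).

For λ = -4: rank(A + 4I) = 3, rank((A + 4I)^2) = 2. The eigenspace has dimension 4 - 3 = 1, so there is 1 Jordan block; the rank sequence gives block sizes [2].

For λ = -2: rank(A + 2I) = 3, rank((A + 2I)^2) = 2. The eigenspace has dimension 4 - 3 = 1, so there is 1 Jordan block; the rank sequence gives block sizes [2].

Assembling the blocks gives the Jordan form J above.

J = [[-4, 1, 0, 0], [0, -4, 0, 0], [0, 0, -2, 1], [0, 0, 0, -2]]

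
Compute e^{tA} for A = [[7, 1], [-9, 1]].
A has Jordan form J = [[4, 1], [0, 4]] with A = PJP^{-1}, so e^{tA} = P e^{tJ} P^{-1}.

For a Jordan block J_k(λ), e^{tJ_k(λ)} = e^{λt} · (I + tN + t^2 N^2/2! + ... + t^{k-1} N^{k-1}/(k-1)!) where N is the nilpotent superdiagonal part.

Assembling the blocks and conjugating back gives the entries of e^{tA} as shown above.

e^{tA} = [[(3*t + 1)*e^{4*t}, t*e^{4*t}], [-9*t*e^{4*t}, (1 - 3*t)*e^{4*t}]]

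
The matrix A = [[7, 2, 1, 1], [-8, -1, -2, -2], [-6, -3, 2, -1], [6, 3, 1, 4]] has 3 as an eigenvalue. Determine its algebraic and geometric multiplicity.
algebraic multiplicity 4, geometric multiplicity 2

The characteristic polynomial is (x - 3)^4, so the factor x - 3 appears with exponent 4: the algebraic multiplicity is 4.

rank(A - 3I) = 2, so the eigenspace has dimension 4 - 2 = 2: the geometric multiplicity is 2.

Since 2 < 4, A is not diagonalizable.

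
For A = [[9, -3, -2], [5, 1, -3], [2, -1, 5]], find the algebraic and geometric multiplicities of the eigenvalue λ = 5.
The characteristic polynomial is (x - 5)^3, so the factor x - 5 appears with exponent 3: the algebraic multiplicity is 3.

rank(A - 5I) = 2, so the eigenspace has dimension 3 - 2 = 1: the geometric multiplicity is 1.

Since 1 < 3, A is not diagonalizable.

algebraic multiplicity 3, geometric multiplicity 1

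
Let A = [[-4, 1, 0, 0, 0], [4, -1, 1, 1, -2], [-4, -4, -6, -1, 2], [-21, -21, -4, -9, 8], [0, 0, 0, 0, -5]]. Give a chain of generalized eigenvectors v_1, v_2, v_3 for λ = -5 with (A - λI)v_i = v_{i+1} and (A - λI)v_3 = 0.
v_1 = [[0, 0, 1, 0, 0]]^T, v_2 = [[0, 1, -1, -4, 0]]^T, v_3 = [[1, -1, 1, -1, 0]]^T

We seek v_1 ∈ ker((A + 5I)^3) \ ker((A + 5I)^2), then set v_{i+1} = (A + 5I) v_i.

One such chain is v_1 = [[0, 0, 1, 0, 0]]^T, v_2 = [[0, 1, -1, -4, 0]]^T, v_3 = [[1, -1, 1, -1, 0]]^T. Check: (A + 5I) v_3 = [[0, 0, 0, 0, 0]]^T = 0.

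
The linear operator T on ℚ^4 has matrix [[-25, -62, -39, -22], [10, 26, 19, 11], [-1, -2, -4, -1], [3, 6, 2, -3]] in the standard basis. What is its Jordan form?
The characteristic polynomial is det(xI - A) = (x - 6)(x + 4)^3, so the eigenvalues are -4 (algebraic multiplicity 3), 6 (algebraic multiplicity 1).

For λ = -4: rank(A + 4I) = 3, rank((A + 4I)^2) = 2, rank((A + 4I)^3) = 1. The eigenspace has dimension 4 - 3 = 1, so there is 1 Jordan block; the rank sequence gives block sizes [3].

For λ = 6: algebraic multiplicity 1 gives one 1×1 block.

Assembling the blocks gives the Jordan form J above.

J = [[-4, 1, 0, 0], [0, -4, 1, 0], [0, 0, -4, 0], [0, 0, 0, 6]]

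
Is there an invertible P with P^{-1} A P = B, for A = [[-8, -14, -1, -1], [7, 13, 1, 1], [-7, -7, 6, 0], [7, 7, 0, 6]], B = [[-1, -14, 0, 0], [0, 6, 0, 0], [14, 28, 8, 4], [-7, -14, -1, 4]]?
Two matrices over a field are similar if and only if they have the same invariant factors.

Both A and B have characteristic polynomial (x - 6)^3(x + 1) and minimal polynomial (x - 6)^2(x + 1). Computing further, both have invariant factors x - 6, (x - 6)^2(x + 1). Hence A and B are similar.

Yes.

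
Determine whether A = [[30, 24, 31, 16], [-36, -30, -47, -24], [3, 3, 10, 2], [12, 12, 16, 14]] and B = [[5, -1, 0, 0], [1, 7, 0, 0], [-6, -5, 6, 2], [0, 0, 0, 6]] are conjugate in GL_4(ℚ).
Two matrices over a field are similar if and only if they have the same invariant factors.

Both A and B have characteristic polynomial (x - 6)^4 and minimal polynomial (x - 6)^3. Computing further, both have invariant factors x - 6, (x - 6)^3. Hence A and B are similar.

Yes.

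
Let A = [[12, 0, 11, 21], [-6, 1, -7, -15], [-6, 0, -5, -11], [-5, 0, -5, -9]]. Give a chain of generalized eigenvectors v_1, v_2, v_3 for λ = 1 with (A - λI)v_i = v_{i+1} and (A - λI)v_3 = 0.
v_1 = [[0, -3, 2, -1]]^T, v_2 = [[1, 1, -1, 0]]^T, v_3 = [[0, 1, 0, 0]]^T

We seek v_1 ∈ ker((A - I)^3) \ ker((A - I)^2), then set v_{i+1} = (A - I) v_i.

One such chain is v_1 = [[0, -3, 2, -1]]^T, v_2 = [[1, 1, -1, 0]]^T, v_3 = [[0, 1, 0, 0]]^T. Check: (A - I) v_3 = [[0, 0, 0, 0]]^T = 0.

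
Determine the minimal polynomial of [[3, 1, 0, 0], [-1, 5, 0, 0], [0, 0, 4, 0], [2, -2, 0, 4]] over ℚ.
m_A(x) = (x - 4)^2

The characteristic polynomial factors as (x - 4)^4. The minimal polynomial is ∏(x - λ)^{k_λ} where k_λ is the size of the largest Jordan block at λ.

For λ = 4: rank(A - 4I) = 1, and the largest Jordan block has size 2 (the smallest k with rank((A - 4I)^k) = rank((A - 4I)^(k+1))).

So m_A(x) = (x - 4)^2.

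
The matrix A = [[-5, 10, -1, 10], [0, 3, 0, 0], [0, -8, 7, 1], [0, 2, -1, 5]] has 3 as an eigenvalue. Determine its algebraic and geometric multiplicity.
The characteristic polynomial is (x - 6)^2(x - 3)(x + 5), so the factor x - 3 appears with exponent 1: the algebraic multiplicity is 1.

rank(A - 3I) = 3, so the eigenspace has dimension 4 - 3 = 1: the geometric multiplicity is 1.

algebraic multiplicity 1, geometric multiplicity 1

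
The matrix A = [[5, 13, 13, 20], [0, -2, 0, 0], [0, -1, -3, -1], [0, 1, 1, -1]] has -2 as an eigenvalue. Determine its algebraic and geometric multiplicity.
algebraic multiplicity 3, geometric multiplicity 2

The characteristic polynomial is (x - 5)(x + 2)^3, so the factor x + 2 appears with exponent 3: the algebraic multiplicity is 3.

rank(A + 2I) = 2, so the eigenspace has dimension 4 - 2 = 2: the geometric multiplicity is 2.

Since 2 < 3, A is not diagonalizable.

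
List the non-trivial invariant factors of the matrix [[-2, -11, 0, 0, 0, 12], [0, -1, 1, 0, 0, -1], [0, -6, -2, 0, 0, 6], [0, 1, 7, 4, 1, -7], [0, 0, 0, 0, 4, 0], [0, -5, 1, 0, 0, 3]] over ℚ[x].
The Jordan structure of A has elementary divisors (x + 2)^3, (x - 4)^2, (x - 4). Arranging the block sizes at each eigenvalue in decreasing order and taking row products gives the invariant factors.

Invariant factors (smallest first, each dividing the next): x - 4, (x - 4)^2(x + 2)^3.

Check: the last factor (x - 4)^2(x + 2)^3 is the minimal polynomial, and the product (x - 4)^3(x + 2)^3 is the characteristic polynomial.

x - 4, (x - 4)^2(x + 2)^3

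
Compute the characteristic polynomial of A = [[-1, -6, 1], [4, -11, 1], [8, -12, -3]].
xI - A = [[x + 1, 6, -1], [-4, x + 11, -1], [-8, 12, x + 3]].

Expanding det(xI - A) along the first row:
det(xI - A) = + (x + 1)·det([[x + 11, -1], [12, x + 3]]) - (6)·det([[-4, -1], [-8, x + 3]]) + (-1)·det([[-4, x + 11], [-8, 12]]).

Evaluating gives χ_A(x) = x^3 + 15x^2 + 75x + 125 = (x + 5)^3.

χ_A(x) = (x + 5)^3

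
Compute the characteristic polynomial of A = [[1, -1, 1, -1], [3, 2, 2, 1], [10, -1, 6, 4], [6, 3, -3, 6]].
χ_A(x) = (x - 4)^3(x - 3)

xI - A = [[x - 1, 1, -1, 1], [-3, x - 2, -2, -1], [-10, 1, x - 6, -4], [-6, -3, 3, x - 6]].

Expanding det(xI - A) along the first row:
det(xI - A) = + (x - 1)·det([[x - 2, -2, -1], [1, x - 6, -4], [-3, 3, x - 6]]) - (1)·det([[-3, -2, -1], [-10, x - 6, -4], [-6, 3, x - 6]]) + (-1)·det([[-3, x - 2, -1], [-10, 1, -4], [-6, -3, x - 6]]) - (1)·det([[-3, x - 2, -2], [-10, 1, x - 6], [-6, -3, 3]]).

Evaluating gives χ_A(x) = x^4 - 15x^3 + 84x^2 - 208x + 192 = (x - 4)^3(x - 3).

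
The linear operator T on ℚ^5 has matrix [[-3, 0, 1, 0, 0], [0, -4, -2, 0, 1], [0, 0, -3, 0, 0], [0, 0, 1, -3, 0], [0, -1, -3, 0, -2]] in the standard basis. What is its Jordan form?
The characteristic polynomial is det(xI - A) = (x + 3)^5, so the eigenvalues are -3 (algebraic multiplicity 5).

For λ = -3: rank(A + 3I) = 2, rank((A + 3I)^2) = 1, rank((A + 3I)^3) = 0. The eigenspace has dimension 5 - 2 = 3, so there are 3 Jordan blocks; the rank sequence gives block sizes [3, 1, 1].

Assembling the blocks gives the Jordan form J above.

J = [[-3, 1, 0, 0, 0], [0, -3, 1, 0, 0], [0, 0, -3, 0, 0], [0, 0, 0, -3, 0], [0, 0, 0, 0, -3]]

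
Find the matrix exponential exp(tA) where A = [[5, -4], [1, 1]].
e^{tA} = [[(2*t + 1)*e^{3*t}, -4*t*e^{3*t}], [t*e^{3*t}, (1 - 2*t)*e^{3*t}]]

A has Jordan form J = [[3, 1], [0, 3]] with A = PJP^{-1}, so e^{tA} = P e^{tJ} P^{-1}.

For a Jordan block J_k(λ), e^{tJ_k(λ)} = e^{λt} · (I + tN + t^2 N^2/2! + ... + t^{k-1} N^{k-1}/(k-1)!) where N is the nilpotent superdiagonal part.

Assembling the blocks and conjugating back gives the entries of e^{tA} as shown above.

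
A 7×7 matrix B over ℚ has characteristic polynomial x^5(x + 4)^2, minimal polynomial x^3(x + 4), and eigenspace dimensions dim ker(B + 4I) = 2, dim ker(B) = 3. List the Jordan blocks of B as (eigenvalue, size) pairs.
Jordan blocks: (-4, 1), (-4, 1), (0, 3), (0, 1), (0, 1)

λ = -4: algebraic multiplicity 2 (exponent in χ_B), largest block size 1 (exponent in m_B), 2 blocks (geometric multiplicity). These force block sizes [1, 1].
λ = 0: algebraic multiplicity 5 (exponent in χ_B), largest block size 3 (exponent in m_B), 3 blocks (geometric multiplicity). These force block sizes [3, 1, 1].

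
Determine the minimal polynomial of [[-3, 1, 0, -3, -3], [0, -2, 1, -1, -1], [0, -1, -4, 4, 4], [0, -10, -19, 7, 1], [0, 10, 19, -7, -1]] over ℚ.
The characteristic polynomial factors as x(x - 6)(x + 3)^3. The minimal polynomial is ∏(x - λ)^{k_λ} where k_λ is the size of the largest Jordan block at λ.

For λ = -3: rank(A + 3I) = 4, and the largest Jordan block has size 3 (the smallest k with rank((A + 3I)^k) = rank((A + 3I)^(k+1))).
For λ = 0: rank(A) = 4, and the largest Jordan block has size 1 (the smallest k with rank(A^k) = rank(A^(k+1))).
For λ = 6: rank(A - 6I) = 4, and the largest Jordan block has size 1 (the smallest k with rank((A - 6I)^k) = rank((A - 6I)^(k+1))).

So m_A(x) = x(x - 6)(x + 3)^3.

m_A(x) = x(x - 6)(x + 3)^3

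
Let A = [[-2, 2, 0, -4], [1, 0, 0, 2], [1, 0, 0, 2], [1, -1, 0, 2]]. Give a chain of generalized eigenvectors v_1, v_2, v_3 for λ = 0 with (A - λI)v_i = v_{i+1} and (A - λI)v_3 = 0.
We seek v_1 ∈ ker(A^3) \ ker(A^2), then set v_{i+1} = A v_i.

One such chain is v_1 = [[1, 0, 0, 0]]^T, v_2 = [[-2, 1, 1, 1]]^T, v_3 = [[2, 0, 0, -1]]^T. Check: A v_3 = [[0, 0, 0, 0]]^T = 0.

v_1 = [[1, 0, 0, 0]]^T, v_2 = [[-2, 1, 1, 1]]^T, v_3 = [[2, 0, 0, -1]]^T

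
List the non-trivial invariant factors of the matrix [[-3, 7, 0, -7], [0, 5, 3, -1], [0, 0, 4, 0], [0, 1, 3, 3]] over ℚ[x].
The Jordan structure of A has elementary divisors (x + 3), (x - 4)^2, (x - 4). Arranging the block sizes at each eigenvalue in decreasing order and taking row products gives the invariant factors.

Invariant factors (smallest first, each dividing the next): x - 4, (x - 4)^2(x + 3).

Check: the last factor (x - 4)^2(x + 3) is the minimal polynomial, and the product (x - 4)^3(x + 3) is the characteristic polynomial.

x - 4, (x - 4)^2(x + 3)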